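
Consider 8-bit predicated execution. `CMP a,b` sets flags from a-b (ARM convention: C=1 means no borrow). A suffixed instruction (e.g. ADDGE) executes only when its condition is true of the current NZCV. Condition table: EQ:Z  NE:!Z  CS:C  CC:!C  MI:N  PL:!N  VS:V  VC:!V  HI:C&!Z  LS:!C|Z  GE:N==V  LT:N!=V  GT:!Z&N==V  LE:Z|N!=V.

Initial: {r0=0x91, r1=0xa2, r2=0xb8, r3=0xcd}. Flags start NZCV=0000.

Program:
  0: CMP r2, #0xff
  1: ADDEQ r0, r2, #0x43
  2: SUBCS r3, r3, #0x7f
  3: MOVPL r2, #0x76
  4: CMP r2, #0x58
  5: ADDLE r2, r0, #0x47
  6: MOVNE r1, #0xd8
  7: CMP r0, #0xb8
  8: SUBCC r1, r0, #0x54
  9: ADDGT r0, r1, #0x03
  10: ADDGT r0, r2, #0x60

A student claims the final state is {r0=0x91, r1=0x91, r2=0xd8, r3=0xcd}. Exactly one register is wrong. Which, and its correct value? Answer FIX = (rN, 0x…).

0: ✓ CMP  NZCV=1000
1: · ADDEQ
2: · SUBCS
3: · MOVPL
4: ✓ CMP  NZCV=0011
5: ✓ ADDLE  r2←0xd8
6: ✓ MOVNE  r1←0xd8
7: ✓ CMP  NZCV=1000
8: ✓ SUBCC  r1←0x3d
9: · ADDGT
10: · ADDGT

FIX = (r1, 0x3d)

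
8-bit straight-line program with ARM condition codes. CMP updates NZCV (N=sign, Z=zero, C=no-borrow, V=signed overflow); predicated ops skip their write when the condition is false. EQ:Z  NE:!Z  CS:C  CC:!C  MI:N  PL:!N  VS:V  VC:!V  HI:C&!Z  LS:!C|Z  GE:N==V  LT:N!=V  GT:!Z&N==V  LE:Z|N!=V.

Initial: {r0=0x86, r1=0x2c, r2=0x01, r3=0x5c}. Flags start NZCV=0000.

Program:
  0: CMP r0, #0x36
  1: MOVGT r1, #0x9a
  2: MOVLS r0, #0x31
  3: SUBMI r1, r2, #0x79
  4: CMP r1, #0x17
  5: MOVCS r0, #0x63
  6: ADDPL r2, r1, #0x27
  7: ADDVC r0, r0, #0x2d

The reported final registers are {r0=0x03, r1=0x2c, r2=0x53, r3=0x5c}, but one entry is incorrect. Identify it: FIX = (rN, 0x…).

[0] flags=0011 → (cmp)
[1] flags=0011 GT?F → skip
[2] flags=0011 LS?F → skip
[3] flags=0011 MI?F → skip
[4] flags=0010 → (cmp)
[5] flags=0010 CS?T → r0=0x63
[6] flags=0010 PL?T → r2=0x53
[7] flags=0010 VC?T → r0=0x90

FIX = (r0, 0x90)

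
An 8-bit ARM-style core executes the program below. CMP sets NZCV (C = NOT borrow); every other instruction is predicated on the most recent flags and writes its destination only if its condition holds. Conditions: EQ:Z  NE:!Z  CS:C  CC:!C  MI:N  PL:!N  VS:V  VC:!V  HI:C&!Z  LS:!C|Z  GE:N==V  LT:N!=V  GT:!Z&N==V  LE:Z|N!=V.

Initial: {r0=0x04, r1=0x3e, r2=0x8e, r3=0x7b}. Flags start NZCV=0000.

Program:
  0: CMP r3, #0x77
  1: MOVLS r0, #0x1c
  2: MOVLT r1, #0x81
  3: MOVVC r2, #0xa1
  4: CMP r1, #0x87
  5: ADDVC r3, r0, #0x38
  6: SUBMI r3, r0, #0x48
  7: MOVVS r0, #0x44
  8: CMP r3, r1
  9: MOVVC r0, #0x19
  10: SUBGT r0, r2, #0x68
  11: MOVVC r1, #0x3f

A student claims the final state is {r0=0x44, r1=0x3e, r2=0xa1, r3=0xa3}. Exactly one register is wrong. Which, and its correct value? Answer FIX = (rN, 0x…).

[0] flags=0010 → (cmp)
[1] flags=0010 LS?F → skip
[2] flags=0010 LT?F → skip
[3] flags=0010 VC?T → r2=0xa1
[4] flags=1001 → (cmp)
[5] flags=1001 VC?F → skip
[6] flags=1001 MI?T → r3=0xbc
[7] flags=1001 VS?T → r0=0x44
[8] flags=0011 → (cmp)
[9] flags=0011 VC?F → skip
[10] flags=0011 GT?F → skip
[11] flags=0011 VC?F → skip

FIX = (r3, 0xbc)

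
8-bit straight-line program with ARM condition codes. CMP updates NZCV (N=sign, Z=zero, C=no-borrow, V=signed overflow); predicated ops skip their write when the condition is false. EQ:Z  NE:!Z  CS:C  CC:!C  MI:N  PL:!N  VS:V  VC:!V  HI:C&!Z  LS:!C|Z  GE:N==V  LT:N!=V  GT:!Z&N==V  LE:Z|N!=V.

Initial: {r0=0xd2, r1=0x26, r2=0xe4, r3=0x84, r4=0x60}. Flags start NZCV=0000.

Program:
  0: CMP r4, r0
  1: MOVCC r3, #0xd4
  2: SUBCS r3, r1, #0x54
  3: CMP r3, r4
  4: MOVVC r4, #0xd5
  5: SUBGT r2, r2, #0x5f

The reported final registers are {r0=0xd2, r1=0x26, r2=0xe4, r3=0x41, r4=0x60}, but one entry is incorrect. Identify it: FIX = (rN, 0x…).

0: ✓ CMP  NZCV=1001
1: ✓ MOVCC  r3←0xd4
2: · SUBCS
3: ✓ CMP  NZCV=0011
4: · MOVVC
5: · SUBGT

FIX = (r3, 0xd4)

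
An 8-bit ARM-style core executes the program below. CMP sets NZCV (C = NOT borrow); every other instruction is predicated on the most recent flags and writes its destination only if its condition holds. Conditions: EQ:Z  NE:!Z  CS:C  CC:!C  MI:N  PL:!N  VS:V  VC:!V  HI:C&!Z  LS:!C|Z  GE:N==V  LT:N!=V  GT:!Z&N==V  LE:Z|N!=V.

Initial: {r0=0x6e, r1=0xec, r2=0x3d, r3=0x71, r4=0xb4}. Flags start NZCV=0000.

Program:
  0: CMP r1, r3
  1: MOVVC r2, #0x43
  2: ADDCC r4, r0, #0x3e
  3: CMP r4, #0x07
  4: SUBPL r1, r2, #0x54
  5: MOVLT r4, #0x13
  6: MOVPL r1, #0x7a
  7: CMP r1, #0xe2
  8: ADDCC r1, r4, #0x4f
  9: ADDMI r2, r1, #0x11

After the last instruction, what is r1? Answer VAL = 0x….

VAL = 0xec

[0] flags=0011 → (cmp)
[1] flags=0011 VC?F → skip
[2] flags=0011 CC?F → skip
[3] flags=1010 → (cmp)
[4] flags=1010 PL?F → skip
[5] flags=1010 LT?T → r4=0x13
[6] flags=1010 PL?F → skip
[7] flags=0010 → (cmp)
[8] flags=0010 CC?F → skip
[9] flags=0010 MI?F → skip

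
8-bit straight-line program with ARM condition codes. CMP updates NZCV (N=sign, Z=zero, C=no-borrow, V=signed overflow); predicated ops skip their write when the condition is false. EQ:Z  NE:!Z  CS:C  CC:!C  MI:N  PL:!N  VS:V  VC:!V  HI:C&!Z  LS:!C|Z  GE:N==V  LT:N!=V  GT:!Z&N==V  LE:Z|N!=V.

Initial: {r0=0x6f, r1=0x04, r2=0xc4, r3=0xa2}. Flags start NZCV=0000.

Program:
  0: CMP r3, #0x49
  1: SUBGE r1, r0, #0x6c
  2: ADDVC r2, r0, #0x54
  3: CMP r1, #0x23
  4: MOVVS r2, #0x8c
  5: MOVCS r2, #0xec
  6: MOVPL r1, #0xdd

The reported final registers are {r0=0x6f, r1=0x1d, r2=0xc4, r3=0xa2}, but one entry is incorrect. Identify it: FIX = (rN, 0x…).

[0] flags=0011 → (cmp)
[1] flags=0011 GE?F → skip
[2] flags=0011 VC?F → skip
[3] flags=1000 → (cmp)
[4] flags=1000 VS?F → skip
[5] flags=1000 CS?F → skip
[6] flags=1000 PL?F → skip

FIX = (r1, 0x04)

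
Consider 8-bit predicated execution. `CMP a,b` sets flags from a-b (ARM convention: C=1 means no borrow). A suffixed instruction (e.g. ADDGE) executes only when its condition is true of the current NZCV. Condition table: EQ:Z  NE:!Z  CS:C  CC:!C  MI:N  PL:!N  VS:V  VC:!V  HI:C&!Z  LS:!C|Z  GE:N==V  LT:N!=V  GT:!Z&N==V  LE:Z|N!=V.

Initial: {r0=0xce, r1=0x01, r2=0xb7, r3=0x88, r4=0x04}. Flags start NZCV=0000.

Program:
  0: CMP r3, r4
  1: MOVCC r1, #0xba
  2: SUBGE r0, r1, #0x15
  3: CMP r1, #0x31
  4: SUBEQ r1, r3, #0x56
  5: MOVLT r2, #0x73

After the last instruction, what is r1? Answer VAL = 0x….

VAL = 0x01

[0] flags=1010 → (cmp)
[1] flags=1010 CC?F → skip
[2] flags=1010 GE?F → skip
[3] flags=1000 → (cmp)
[4] flags=1000 EQ?F → skip
[5] flags=1000 LT?T → r2=0x73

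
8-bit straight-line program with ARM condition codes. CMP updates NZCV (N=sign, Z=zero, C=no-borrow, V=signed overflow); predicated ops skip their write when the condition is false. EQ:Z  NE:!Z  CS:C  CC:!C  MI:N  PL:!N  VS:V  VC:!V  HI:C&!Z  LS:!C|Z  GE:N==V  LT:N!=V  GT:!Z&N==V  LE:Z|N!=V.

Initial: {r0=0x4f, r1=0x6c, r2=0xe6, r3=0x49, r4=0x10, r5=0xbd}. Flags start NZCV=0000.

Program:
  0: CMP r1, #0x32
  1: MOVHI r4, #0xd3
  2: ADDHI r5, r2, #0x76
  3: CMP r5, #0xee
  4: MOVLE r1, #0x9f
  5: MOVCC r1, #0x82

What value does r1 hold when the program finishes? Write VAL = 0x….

0: ✓ CMP  NZCV=0010
1: ✓ MOVHI  r4←0xd3
2: ✓ ADDHI  r5←0x5c
3: ✓ CMP  NZCV=0000
4: · MOVLE
5: ✓ MOVCC  r1←0x82

VAL = 0x82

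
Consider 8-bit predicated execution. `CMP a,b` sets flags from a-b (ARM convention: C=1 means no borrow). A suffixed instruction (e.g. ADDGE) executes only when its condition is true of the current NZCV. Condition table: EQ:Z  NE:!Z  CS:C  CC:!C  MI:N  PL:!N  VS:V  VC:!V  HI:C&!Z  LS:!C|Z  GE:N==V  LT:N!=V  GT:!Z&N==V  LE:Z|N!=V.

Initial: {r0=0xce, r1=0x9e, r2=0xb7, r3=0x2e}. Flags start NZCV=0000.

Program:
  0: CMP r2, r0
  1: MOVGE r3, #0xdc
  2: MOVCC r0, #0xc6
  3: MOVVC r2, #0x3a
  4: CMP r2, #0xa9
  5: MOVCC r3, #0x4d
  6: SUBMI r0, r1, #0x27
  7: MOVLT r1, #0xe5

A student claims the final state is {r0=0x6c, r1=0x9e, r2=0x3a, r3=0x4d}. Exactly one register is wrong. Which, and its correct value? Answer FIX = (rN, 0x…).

FIX = (r0, 0x77)

0: ✓ CMP  NZCV=1000
1: · MOVGE
2: ✓ MOVCC  r0←0xc6
3: ✓ MOVVC  r2←0x3a
4: ✓ CMP  NZCV=1001
5: ✓ MOVCC  r3←0x4d
6: ✓ SUBMI  r0←0x77
7: · MOVLT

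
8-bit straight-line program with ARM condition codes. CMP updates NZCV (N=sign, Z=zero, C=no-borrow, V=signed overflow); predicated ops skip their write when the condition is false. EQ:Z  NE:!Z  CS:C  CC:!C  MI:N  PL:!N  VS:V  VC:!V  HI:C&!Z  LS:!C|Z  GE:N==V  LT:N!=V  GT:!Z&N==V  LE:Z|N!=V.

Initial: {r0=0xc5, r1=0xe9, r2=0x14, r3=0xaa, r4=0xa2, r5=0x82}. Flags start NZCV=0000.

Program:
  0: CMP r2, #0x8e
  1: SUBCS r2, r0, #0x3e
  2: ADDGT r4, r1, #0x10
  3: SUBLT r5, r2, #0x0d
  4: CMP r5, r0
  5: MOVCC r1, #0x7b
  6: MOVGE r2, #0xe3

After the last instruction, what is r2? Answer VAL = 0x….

VAL = 0x14

[0] flags=1001 → (cmp)
[1] flags=1001 CS?F → skip
[2] flags=1001 GT?T → r4=0xf9
[3] flags=1001 LT?F → skip
[4] flags=1000 → (cmp)
[5] flags=1000 CC?T → r1=0x7b
[6] flags=1000 GE?F → skip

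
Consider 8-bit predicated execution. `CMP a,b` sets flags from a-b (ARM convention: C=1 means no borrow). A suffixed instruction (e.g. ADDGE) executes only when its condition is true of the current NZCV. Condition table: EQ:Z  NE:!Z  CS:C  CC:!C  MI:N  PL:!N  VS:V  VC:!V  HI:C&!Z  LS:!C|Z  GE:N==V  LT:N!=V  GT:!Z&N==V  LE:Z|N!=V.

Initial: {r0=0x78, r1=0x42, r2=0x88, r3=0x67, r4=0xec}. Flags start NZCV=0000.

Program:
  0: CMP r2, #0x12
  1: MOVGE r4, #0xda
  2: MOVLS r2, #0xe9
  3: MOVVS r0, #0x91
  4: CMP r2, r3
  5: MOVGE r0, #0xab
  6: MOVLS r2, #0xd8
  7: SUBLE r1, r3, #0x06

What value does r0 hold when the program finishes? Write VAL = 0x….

VAL = 0x91

0: ✓ CMP  NZCV=0011
1: · MOVGE
2: · MOVLS
3: ✓ MOVVS  r0←0x91
4: ✓ CMP  NZCV=0011
5: · MOVGE
6: · MOVLS
7: ✓ SUBLE  r1←0x61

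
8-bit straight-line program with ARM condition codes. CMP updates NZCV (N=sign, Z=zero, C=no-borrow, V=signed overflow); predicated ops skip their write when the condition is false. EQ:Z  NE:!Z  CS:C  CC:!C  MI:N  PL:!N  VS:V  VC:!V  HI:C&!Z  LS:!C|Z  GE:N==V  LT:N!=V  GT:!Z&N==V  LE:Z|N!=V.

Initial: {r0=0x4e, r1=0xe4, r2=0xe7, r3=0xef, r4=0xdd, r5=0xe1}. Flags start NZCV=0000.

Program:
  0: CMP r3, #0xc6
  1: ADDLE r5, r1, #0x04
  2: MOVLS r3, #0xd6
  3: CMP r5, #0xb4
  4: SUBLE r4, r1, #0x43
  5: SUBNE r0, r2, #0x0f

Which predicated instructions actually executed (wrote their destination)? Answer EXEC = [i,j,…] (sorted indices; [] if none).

EXEC = [5]

0: ✓ CMP  NZCV=0010
1: · ADDLE
2: · MOVLS
3: ✓ CMP  NZCV=0010
4: · SUBLE
5: ✓ SUBNE  r0←0xd8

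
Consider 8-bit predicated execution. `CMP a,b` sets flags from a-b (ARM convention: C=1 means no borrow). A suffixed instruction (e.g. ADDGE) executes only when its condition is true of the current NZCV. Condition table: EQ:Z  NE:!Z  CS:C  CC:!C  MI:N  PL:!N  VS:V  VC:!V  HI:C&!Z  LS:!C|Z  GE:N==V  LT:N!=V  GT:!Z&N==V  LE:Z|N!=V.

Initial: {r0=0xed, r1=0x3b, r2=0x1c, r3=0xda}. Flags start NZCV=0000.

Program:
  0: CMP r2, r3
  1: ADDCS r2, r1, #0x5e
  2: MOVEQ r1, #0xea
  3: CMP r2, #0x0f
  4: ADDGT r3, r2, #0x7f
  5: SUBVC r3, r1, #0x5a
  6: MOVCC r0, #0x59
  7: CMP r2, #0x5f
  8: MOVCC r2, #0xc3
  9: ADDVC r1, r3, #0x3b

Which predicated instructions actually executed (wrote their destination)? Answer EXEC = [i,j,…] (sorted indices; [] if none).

EXEC = [4,5,8,9]

0: ✓ CMP  NZCV=0000
1: · ADDCS
2: · MOVEQ
3: ✓ CMP  NZCV=0010
4: ✓ ADDGT  r3←0x9b
5: ✓ SUBVC  r3←0xe1
6: · MOVCC
7: ✓ CMP  NZCV=1000
8: ✓ MOVCC  r2←0xc3
9: ✓ ADDVC  r1←0x1c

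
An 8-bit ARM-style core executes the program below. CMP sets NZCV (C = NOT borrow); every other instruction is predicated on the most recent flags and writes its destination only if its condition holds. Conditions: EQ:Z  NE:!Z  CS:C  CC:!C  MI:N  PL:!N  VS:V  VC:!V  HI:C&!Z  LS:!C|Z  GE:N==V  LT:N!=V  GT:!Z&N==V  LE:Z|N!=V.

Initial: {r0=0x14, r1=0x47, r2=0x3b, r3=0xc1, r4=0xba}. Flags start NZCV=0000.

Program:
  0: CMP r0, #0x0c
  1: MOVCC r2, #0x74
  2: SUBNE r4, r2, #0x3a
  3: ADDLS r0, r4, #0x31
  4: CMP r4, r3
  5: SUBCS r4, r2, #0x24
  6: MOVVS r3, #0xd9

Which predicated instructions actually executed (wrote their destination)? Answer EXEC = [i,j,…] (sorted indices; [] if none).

EXEC = [2]

[0] flags=0010 → (cmp)
[1] flags=0010 CC?F → skip
[2] flags=0010 NE?T → r4=0x01
[3] flags=0010 LS?F → skip
[4] flags=0000 → (cmp)
[5] flags=0000 CS?F → skip
[6] flags=0000 VS?F → skip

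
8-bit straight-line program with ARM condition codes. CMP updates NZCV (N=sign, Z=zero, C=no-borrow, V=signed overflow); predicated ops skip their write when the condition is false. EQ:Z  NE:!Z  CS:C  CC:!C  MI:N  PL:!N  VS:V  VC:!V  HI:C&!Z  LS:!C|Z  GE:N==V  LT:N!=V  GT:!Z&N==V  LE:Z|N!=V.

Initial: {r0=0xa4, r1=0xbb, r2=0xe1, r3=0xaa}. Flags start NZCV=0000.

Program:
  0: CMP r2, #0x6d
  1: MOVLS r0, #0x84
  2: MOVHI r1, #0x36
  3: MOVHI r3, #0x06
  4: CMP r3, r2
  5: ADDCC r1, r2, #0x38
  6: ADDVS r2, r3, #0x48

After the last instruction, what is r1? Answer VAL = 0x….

VAL = 0x19

0: ✓ CMP  NZCV=0011
1: · MOVLS
2: ✓ MOVHI  r1←0x36
3: ✓ MOVHI  r3←0x06
4: ✓ CMP  NZCV=0000
5: ✓ ADDCC  r1←0x19
6: · ADDVS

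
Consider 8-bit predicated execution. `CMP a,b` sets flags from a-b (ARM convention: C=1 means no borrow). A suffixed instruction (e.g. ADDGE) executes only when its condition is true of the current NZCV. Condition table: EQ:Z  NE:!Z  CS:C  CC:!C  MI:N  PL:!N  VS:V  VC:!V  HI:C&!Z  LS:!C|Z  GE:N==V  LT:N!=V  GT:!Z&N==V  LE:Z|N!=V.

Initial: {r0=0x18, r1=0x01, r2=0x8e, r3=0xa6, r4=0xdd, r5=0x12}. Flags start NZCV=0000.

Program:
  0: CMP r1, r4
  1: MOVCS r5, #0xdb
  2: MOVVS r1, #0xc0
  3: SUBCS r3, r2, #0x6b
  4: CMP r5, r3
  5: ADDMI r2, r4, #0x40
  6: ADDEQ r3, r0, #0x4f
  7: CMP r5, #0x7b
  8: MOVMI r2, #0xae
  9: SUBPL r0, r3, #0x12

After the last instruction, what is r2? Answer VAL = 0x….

VAL = 0xae

[0] flags=0000 → (cmp)
[1] flags=0000 CS?F → skip
[2] flags=0000 VS?F → skip
[3] flags=0000 CS?F → skip
[4] flags=0000 → (cmp)
[5] flags=0000 MI?F → skip
[6] flags=0000 EQ?F → skip
[7] flags=1000 → (cmp)
[8] flags=1000 MI?T → r2=0xae
[9] flags=1000 PL?F → skip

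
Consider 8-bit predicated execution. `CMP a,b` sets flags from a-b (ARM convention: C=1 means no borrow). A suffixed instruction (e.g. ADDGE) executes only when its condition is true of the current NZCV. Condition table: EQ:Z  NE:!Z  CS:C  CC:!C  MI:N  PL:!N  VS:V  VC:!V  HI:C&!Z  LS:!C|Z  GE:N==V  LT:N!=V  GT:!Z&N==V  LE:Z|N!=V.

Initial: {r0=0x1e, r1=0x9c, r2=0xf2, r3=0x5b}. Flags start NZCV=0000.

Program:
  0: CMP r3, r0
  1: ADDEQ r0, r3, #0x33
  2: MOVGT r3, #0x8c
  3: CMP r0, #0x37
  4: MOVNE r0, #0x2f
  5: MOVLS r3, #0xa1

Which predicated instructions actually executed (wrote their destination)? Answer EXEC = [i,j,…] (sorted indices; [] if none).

0: ✓ CMP  NZCV=0010
1: · ADDEQ
2: ✓ MOVGT  r3←0x8c
3: ✓ CMP  NZCV=1000
4: ✓ MOVNE  r0←0x2f
5: ✓ MOVLS  r3←0xa1

EXEC = [2,4,5]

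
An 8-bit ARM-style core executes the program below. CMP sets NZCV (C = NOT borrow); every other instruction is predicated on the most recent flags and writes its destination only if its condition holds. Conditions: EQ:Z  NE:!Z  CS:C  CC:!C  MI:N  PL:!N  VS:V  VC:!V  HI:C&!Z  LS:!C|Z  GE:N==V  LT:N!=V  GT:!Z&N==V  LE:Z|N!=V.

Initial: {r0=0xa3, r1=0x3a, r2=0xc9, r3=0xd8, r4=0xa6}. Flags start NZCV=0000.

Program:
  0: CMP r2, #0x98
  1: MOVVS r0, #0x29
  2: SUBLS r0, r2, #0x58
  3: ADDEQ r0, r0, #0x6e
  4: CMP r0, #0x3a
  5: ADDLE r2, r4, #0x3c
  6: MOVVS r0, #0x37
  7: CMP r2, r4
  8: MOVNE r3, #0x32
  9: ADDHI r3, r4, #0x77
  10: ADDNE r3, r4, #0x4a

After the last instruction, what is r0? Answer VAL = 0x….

VAL = 0x37

[0] flags=0010 → (cmp)
[1] flags=0010 VS?F → skip
[2] flags=0010 LS?F → skip
[3] flags=0010 EQ?F → skip
[4] flags=0011 → (cmp)
[5] flags=0011 LE?T → r2=0xe2
[6] flags=0011 VS?T → r0=0x37
[7] flags=0010 → (cmp)
[8] flags=0010 NE?T → r3=0x32
[9] flags=0010 HI?T → r3=0x1d
[10] flags=0010 NE?T → r3=0xf0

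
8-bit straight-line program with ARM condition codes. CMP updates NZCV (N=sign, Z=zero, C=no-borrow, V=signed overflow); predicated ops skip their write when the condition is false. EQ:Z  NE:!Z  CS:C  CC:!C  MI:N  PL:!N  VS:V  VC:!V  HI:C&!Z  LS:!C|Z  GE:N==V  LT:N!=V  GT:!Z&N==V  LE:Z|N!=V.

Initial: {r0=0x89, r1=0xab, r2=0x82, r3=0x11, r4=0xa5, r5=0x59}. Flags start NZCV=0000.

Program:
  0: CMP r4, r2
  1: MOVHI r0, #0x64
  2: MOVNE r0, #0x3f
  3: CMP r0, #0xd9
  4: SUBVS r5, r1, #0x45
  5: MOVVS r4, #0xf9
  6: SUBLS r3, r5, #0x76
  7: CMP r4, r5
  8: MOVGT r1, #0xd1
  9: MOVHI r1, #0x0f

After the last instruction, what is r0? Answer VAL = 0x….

0: ✓ CMP  NZCV=0010
1: ✓ MOVHI  r0←0x64
2: ✓ MOVNE  r0←0x3f
3: ✓ CMP  NZCV=0000
4: · SUBVS
5: · MOVVS
6: ✓ SUBLS  r3←0xe3
7: ✓ CMP  NZCV=0011
8: · MOVGT
9: ✓ MOVHI  r1←0x0f

VAL = 0x3f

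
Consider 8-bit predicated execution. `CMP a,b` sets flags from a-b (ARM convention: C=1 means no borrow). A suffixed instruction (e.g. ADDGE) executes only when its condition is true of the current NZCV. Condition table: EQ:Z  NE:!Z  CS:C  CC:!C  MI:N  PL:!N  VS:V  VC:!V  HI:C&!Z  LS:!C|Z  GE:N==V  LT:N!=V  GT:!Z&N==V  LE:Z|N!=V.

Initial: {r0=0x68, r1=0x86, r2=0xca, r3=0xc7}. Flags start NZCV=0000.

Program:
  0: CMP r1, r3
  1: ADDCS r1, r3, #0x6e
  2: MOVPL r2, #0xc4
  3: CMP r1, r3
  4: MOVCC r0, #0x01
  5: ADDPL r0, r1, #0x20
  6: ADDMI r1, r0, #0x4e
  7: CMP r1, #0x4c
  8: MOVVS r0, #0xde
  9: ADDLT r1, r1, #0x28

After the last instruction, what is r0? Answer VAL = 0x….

[0] flags=1000 → (cmp)
[1] flags=1000 CS?F → skip
[2] flags=1000 PL?F → skip
[3] flags=1000 → (cmp)
[4] flags=1000 CC?T → r0=0x01
[5] flags=1000 PL?F → skip
[6] flags=1000 MI?T → r1=0x4f
[7] flags=0010 → (cmp)
[8] flags=0010 VS?F → skip
[9] flags=0010 LT?F → skip

VAL = 0x01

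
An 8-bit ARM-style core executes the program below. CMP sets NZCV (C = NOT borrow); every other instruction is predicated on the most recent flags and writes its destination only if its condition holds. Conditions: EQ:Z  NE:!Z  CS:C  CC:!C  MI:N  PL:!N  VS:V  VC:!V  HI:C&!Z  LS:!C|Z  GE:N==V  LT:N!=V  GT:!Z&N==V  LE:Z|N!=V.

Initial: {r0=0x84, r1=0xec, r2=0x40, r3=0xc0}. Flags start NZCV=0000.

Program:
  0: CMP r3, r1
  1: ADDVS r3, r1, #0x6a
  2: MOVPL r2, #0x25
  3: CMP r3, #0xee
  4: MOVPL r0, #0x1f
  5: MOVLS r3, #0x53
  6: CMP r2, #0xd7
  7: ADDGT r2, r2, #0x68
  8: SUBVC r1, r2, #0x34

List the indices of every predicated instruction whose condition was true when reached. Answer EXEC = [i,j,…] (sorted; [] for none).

0: ✓ CMP  NZCV=1000
1: · ADDVS
2: · MOVPL
3: ✓ CMP  NZCV=1000
4: · MOVPL
5: ✓ MOVLS  r3←0x53
6: ✓ CMP  NZCV=0000
7: ✓ ADDGT  r2←0xa8
8: ✓ SUBVC  r1←0x74

EXEC = [5,7,8]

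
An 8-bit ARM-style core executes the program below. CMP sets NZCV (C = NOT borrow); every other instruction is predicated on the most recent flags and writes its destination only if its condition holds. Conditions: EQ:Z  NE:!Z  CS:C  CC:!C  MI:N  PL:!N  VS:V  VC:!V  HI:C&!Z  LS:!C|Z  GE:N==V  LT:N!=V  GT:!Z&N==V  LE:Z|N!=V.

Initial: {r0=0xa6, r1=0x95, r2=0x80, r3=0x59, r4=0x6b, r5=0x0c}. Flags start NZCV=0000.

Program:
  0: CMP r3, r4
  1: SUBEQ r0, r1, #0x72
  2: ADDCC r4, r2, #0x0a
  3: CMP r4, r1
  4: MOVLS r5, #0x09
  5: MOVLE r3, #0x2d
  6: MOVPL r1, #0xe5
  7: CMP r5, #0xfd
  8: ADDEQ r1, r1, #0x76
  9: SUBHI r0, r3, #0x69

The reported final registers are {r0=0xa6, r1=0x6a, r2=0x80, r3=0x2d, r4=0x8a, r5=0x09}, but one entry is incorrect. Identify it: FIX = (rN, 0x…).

FIX = (r1, 0x95)

0: ✓ CMP  NZCV=1000
1: · SUBEQ
2: ✓ ADDCC  r4←0x8a
3: ✓ CMP  NZCV=1000
4: ✓ MOVLS  r5←0x09
5: ✓ MOVLE  r3←0x2d
6: · MOVPL
7: ✓ CMP  NZCV=0000
8: · ADDEQ
9: · SUBHI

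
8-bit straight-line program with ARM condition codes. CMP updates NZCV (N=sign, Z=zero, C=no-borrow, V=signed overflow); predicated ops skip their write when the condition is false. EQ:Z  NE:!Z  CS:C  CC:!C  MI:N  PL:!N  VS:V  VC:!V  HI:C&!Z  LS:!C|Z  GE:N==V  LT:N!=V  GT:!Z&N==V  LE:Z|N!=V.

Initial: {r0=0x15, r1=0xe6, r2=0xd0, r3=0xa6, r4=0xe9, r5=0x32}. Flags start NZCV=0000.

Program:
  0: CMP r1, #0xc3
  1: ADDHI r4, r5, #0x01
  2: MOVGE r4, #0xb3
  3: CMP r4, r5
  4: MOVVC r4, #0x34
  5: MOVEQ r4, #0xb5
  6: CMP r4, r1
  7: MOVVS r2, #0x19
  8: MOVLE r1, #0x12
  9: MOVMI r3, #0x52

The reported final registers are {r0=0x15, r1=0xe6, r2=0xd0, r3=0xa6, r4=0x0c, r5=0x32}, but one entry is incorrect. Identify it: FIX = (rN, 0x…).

[0] flags=0010 → (cmp)
[1] flags=0010 HI?T → r4=0x33
[2] flags=0010 GE?T → r4=0xb3
[3] flags=1010 → (cmp)
[4] flags=1010 VC?T → r4=0x34
[5] flags=1010 EQ?F → skip
[6] flags=0000 → (cmp)
[7] flags=0000 VS?F → skip
[8] flags=0000 LE?F → skip
[9] flags=0000 MI?F → skip

FIX = (r4, 0x34)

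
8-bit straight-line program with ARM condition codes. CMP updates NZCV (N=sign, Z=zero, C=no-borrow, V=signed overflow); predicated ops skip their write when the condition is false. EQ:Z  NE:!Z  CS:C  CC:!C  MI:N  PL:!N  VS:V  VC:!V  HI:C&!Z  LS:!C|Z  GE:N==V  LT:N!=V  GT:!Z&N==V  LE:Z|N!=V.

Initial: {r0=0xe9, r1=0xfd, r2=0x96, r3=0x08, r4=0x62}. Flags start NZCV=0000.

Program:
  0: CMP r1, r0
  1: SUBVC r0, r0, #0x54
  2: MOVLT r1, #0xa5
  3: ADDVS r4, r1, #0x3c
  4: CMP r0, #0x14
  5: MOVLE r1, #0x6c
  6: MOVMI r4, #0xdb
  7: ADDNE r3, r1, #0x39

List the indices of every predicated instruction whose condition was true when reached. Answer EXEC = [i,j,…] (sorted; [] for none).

EXEC = [1,5,6,7]

0: ✓ CMP  NZCV=0010
1: ✓ SUBVC  r0←0x95
2: · MOVLT
3: · ADDVS
4: ✓ CMP  NZCV=1010
5: ✓ MOVLE  r1←0x6c
6: ✓ MOVMI  r4←0xdb
7: ✓ ADDNE  r3←0xa5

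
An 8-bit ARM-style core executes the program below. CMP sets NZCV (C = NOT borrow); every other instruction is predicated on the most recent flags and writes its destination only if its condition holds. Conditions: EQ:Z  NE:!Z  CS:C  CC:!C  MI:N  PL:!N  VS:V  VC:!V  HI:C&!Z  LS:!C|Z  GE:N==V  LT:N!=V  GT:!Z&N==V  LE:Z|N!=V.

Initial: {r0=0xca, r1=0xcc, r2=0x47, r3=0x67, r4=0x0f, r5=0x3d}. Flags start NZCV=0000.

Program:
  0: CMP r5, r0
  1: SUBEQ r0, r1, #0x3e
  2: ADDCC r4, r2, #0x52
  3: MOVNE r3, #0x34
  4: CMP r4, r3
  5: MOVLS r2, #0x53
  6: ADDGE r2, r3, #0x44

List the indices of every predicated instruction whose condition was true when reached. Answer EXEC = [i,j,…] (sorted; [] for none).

EXEC = [2,3]

[0] flags=0000 → (cmp)
[1] flags=0000 EQ?F → skip
[2] flags=0000 CC?T → r4=0x99
[3] flags=0000 NE?T → r3=0x34
[4] flags=0011 → (cmp)
[5] flags=0011 LS?F → skip
[6] flags=0011 GE?F → skip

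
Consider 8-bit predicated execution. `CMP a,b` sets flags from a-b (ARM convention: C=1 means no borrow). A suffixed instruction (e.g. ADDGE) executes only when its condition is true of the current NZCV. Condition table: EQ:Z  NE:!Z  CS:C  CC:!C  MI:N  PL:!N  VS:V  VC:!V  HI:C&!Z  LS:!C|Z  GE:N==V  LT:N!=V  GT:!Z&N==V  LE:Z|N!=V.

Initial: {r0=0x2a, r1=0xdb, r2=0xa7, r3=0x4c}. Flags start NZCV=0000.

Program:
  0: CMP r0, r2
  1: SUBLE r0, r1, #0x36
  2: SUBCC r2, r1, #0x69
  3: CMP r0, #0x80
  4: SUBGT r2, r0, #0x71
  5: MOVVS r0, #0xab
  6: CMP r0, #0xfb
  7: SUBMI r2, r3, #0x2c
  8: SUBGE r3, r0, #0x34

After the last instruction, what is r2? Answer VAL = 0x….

[0] flags=1001 → (cmp)
[1] flags=1001 LE?F → skip
[2] flags=1001 CC?T → r2=0x72
[3] flags=1001 → (cmp)
[4] flags=1001 GT?T → r2=0xb9
[5] flags=1001 VS?T → r0=0xab
[6] flags=1000 → (cmp)
[7] flags=1000 MI?T → r2=0x20
[8] flags=1000 GE?F → skip

VAL = 0x20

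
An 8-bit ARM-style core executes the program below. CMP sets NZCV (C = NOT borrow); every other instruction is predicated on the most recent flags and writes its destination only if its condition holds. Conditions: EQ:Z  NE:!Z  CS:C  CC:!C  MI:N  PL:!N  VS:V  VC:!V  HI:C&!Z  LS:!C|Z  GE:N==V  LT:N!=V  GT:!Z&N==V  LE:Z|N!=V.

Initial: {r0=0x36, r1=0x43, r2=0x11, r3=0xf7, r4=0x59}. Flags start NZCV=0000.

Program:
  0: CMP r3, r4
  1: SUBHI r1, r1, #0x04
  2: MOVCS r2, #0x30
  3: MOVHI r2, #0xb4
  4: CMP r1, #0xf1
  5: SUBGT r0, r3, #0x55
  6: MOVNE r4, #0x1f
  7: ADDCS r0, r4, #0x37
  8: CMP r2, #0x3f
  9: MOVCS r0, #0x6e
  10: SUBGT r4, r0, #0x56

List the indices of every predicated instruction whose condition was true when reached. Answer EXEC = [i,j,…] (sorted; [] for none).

EXEC = [1,2,3,5,6,9]

[0] flags=1010 → (cmp)
[1] flags=1010 HI?T → r1=0x3f
[2] flags=1010 CS?T → r2=0x30
[3] flags=1010 HI?T → r2=0xb4
[4] flags=0000 → (cmp)
[5] flags=0000 GT?T → r0=0xa2
[6] flags=0000 NE?T → r4=0x1f
[7] flags=0000 CS?F → skip
[8] flags=0011 → (cmp)
[9] flags=0011 CS?T → r0=0x6e
[10] flags=0011 GT?F → skip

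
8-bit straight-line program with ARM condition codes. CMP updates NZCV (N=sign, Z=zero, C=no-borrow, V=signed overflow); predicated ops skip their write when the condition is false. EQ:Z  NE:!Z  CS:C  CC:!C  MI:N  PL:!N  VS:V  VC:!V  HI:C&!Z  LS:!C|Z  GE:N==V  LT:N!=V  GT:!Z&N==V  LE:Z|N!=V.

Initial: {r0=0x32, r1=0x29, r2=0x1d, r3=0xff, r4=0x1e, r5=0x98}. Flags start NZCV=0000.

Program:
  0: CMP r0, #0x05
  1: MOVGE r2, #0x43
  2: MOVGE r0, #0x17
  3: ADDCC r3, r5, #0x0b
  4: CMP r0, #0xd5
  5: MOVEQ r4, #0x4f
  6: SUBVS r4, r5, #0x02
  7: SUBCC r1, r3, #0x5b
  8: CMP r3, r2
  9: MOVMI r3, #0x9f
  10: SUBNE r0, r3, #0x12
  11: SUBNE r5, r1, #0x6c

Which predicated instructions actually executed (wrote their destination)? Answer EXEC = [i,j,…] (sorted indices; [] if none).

[0] flags=0010 → (cmp)
[1] flags=0010 GE?T → r2=0x43
[2] flags=0010 GE?T → r0=0x17
[3] flags=0010 CC?F → skip
[4] flags=0000 → (cmp)
[5] flags=0000 EQ?F → skip
[6] flags=0000 VS?F → skip
[7] flags=0000 CC?T → r1=0xa4
[8] flags=1010 → (cmp)
[9] flags=1010 MI?T → r3=0x9f
[10] flags=1010 NE?T → r0=0x8d
[11] flags=1010 NE?T → r5=0x38

EXEC = [1,2,7,9,10,11]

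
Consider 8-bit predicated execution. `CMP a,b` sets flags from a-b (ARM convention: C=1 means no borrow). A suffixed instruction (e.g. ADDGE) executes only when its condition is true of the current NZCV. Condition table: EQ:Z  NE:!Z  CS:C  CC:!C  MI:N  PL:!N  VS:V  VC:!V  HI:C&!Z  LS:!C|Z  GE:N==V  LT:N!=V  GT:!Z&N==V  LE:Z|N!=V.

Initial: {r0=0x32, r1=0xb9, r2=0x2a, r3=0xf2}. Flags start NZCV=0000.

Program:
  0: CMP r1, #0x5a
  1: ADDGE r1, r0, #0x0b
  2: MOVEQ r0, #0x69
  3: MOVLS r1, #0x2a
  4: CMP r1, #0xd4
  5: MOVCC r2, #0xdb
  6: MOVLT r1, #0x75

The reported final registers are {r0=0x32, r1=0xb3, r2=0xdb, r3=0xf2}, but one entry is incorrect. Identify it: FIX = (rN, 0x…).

0: ✓ CMP  NZCV=0011
1: · ADDGE
2: · MOVEQ
3: · MOVLS
4: ✓ CMP  NZCV=1000
5: ✓ MOVCC  r2←0xdb
6: ✓ MOVLT  r1←0x75

FIX = (r1, 0x75)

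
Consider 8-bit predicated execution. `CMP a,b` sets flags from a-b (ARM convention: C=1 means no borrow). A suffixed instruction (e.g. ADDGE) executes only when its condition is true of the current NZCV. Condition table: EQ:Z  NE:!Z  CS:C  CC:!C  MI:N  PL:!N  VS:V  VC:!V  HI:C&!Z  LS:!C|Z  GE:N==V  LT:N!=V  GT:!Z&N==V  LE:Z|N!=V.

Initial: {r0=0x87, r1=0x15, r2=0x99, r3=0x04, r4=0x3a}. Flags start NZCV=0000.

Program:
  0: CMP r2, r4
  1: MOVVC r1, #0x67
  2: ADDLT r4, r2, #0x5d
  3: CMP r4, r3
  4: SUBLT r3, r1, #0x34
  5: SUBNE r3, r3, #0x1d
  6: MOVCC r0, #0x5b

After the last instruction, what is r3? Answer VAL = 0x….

VAL = 0xc4

0: ✓ CMP  NZCV=0011
1: · MOVVC
2: ✓ ADDLT  r4←0xf6
3: ✓ CMP  NZCV=1010
4: ✓ SUBLT  r3←0xe1
5: ✓ SUBNE  r3←0xc4
6: · MOVCC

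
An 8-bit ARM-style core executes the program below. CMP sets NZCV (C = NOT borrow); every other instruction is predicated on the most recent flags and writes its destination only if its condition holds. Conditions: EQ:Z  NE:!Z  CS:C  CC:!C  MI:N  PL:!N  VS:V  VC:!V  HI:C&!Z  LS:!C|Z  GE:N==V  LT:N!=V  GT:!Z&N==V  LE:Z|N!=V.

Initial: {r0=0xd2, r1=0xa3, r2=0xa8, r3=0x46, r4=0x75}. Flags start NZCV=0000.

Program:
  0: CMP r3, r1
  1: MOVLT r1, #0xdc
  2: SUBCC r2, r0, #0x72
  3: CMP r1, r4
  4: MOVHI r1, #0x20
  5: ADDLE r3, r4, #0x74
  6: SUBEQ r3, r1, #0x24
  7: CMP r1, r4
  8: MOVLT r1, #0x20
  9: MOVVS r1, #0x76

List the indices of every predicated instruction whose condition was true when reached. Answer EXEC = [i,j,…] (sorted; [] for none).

EXEC = [2,4,5,8]

[0] flags=1001 → (cmp)
[1] flags=1001 LT?F → skip
[2] flags=1001 CC?T → r2=0x60
[3] flags=0011 → (cmp)
[4] flags=0011 HI?T → r1=0x20
[5] flags=0011 LE?T → r3=0xe9
[6] flags=0011 EQ?F → skip
[7] flags=1000 → (cmp)
[8] flags=1000 LT?T → r1=0x20
[9] flags=1000 VS?F → skip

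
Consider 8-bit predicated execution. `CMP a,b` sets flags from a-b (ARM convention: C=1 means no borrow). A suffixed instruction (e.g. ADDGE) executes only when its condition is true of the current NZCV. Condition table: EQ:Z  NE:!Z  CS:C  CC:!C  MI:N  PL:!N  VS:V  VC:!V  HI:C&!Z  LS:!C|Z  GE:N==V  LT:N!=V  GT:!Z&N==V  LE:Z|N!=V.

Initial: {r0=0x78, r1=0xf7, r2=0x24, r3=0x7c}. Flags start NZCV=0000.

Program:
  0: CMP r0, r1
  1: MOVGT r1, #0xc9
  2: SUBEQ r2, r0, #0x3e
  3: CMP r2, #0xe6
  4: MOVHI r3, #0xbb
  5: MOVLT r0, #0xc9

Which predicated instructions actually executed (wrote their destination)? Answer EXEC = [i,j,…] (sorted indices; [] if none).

EXEC = [1]

0: ✓ CMP  NZCV=1001
1: ✓ MOVGT  r1←0xc9
2: · SUBEQ
3: ✓ CMP  NZCV=0000
4: · MOVHI
5: · MOVLT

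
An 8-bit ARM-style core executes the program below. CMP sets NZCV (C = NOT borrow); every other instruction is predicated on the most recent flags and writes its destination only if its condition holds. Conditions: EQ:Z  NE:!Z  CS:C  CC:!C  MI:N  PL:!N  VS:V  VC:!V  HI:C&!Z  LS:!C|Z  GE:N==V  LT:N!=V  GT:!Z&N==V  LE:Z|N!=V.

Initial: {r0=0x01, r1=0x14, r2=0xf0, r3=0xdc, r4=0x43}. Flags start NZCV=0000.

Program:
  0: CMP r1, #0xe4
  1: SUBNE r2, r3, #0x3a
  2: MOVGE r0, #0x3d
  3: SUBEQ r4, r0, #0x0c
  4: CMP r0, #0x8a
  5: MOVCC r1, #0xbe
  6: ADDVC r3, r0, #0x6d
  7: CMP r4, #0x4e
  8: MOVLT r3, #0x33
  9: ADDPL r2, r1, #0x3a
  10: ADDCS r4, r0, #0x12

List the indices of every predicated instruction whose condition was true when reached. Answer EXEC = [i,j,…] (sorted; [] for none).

0: ✓ CMP  NZCV=0000
1: ✓ SUBNE  r2←0xa2
2: ✓ MOVGE  r0←0x3d
3: · SUBEQ
4: ✓ CMP  NZCV=1001
5: ✓ MOVCC  r1←0xbe
6: · ADDVC
7: ✓ CMP  NZCV=1000
8: ✓ MOVLT  r3←0x33
9: · ADDPL
10: · ADDCS

EXEC = [1,2,5,8]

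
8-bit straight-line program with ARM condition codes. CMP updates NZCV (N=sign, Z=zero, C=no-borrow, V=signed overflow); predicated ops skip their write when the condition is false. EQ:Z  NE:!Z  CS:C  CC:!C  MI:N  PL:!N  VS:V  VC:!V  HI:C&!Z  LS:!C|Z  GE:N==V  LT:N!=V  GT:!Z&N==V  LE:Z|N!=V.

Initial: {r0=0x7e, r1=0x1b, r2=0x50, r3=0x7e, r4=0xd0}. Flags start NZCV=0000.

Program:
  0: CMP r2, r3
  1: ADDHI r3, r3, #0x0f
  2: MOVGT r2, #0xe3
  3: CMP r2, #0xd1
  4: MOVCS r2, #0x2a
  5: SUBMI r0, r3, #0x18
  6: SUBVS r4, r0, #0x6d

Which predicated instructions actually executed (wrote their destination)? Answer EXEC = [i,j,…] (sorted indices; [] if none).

EXEC = []

0: ✓ CMP  NZCV=1000
1: · ADDHI
2: · MOVGT
3: ✓ CMP  NZCV=0000
4: · MOVCS
5: · SUBMI
6: · SUBVS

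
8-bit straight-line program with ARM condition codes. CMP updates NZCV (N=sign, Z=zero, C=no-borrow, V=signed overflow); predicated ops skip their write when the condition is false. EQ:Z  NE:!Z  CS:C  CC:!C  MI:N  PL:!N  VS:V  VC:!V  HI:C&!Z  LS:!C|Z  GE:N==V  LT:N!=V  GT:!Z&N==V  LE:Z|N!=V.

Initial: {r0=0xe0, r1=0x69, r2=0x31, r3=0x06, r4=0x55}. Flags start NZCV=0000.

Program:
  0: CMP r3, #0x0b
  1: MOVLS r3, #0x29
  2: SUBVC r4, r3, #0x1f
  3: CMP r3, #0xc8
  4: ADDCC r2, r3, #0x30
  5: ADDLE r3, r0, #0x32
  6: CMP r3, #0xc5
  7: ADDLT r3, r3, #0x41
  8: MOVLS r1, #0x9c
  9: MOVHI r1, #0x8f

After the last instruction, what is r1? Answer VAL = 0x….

VAL = 0x9c

0: ✓ CMP  NZCV=1000
1: ✓ MOVLS  r3←0x29
2: ✓ SUBVC  r4←0x0a
3: ✓ CMP  NZCV=0000
4: ✓ ADDCC  r2←0x59
5: · ADDLE
6: ✓ CMP  NZCV=0000
7: · ADDLT
8: ✓ MOVLS  r1←0x9c
9: · MOVHI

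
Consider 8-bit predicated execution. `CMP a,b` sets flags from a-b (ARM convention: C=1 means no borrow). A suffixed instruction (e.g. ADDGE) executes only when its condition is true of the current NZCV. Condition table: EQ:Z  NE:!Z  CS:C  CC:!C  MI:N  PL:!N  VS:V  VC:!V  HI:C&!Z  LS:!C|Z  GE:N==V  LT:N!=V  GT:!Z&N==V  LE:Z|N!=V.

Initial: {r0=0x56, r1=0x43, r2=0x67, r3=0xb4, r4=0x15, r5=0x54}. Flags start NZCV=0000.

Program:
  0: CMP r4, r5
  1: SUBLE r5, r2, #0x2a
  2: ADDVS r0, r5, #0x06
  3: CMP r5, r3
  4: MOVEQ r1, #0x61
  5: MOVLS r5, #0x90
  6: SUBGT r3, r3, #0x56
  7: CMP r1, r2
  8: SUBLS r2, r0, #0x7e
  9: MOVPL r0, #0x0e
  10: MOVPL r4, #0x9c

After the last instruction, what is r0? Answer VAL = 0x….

VAL = 0x56

0: ✓ CMP  NZCV=1000
1: ✓ SUBLE  r5←0x3d
2: · ADDVS
3: ✓ CMP  NZCV=1001
4: · MOVEQ
5: ✓ MOVLS  r5←0x90
6: ✓ SUBGT  r3←0x5e
7: ✓ CMP  NZCV=1000
8: ✓ SUBLS  r2←0xd8
9: · MOVPL
10: · MOVPL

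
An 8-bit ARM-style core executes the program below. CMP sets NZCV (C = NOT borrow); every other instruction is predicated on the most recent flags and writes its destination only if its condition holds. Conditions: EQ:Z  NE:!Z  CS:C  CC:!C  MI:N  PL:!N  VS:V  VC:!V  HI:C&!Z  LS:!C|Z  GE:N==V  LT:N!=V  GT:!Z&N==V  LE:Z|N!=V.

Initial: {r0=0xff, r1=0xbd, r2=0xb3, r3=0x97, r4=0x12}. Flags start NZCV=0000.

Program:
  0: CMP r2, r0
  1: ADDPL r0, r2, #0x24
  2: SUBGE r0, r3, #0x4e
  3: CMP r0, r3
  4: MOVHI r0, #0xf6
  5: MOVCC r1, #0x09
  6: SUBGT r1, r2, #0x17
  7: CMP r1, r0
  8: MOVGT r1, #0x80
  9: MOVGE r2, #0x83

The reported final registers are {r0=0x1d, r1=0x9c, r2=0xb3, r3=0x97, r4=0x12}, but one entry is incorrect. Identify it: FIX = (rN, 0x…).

[0] flags=1000 → (cmp)
[1] flags=1000 PL?F → skip
[2] flags=1000 GE?F → skip
[3] flags=0010 → (cmp)
[4] flags=0010 HI?T → r0=0xf6
[5] flags=0010 CC?F → skip
[6] flags=0010 GT?T → r1=0x9c
[7] flags=1000 → (cmp)
[8] flags=1000 GT?F → skip
[9] flags=1000 GE?F → skip

FIX = (r0, 0xf6)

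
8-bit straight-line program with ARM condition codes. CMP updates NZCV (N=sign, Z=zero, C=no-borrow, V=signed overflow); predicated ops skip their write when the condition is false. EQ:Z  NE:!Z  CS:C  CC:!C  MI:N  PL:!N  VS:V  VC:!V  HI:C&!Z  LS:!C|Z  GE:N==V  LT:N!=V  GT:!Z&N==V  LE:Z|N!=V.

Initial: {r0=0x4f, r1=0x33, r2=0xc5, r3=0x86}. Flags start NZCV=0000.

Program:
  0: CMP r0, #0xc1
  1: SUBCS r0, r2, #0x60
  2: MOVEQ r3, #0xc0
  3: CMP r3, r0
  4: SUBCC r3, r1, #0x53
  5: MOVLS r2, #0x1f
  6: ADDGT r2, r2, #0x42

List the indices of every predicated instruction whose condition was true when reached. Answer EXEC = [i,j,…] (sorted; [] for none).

0: ✓ CMP  NZCV=1001
1: · SUBCS
2: · MOVEQ
3: ✓ CMP  NZCV=0011
4: · SUBCC
5: · MOVLS
6: · ADDGT

EXEC = []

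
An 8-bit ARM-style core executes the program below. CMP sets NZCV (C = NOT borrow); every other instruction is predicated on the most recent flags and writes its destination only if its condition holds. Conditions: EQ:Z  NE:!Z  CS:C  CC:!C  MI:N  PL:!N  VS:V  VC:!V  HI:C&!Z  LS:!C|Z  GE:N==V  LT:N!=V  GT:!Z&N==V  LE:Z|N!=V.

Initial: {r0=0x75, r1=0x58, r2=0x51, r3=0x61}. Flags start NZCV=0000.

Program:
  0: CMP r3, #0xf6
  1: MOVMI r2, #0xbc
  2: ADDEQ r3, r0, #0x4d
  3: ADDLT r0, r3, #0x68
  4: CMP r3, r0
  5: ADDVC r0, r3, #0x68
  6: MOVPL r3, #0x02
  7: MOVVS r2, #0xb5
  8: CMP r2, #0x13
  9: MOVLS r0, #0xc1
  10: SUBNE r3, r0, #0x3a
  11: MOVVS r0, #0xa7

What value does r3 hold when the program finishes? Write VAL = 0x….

VAL = 0x8f

[0] flags=0000 → (cmp)
[1] flags=0000 MI?F → skip
[2] flags=0000 EQ?F → skip
[3] flags=0000 LT?F → skip
[4] flags=1000 → (cmp)
[5] flags=1000 VC?T → r0=0xc9
[6] flags=1000 PL?F → skip
[7] flags=1000 VS?F → skip
[8] flags=0010 → (cmp)
[9] flags=0010 LS?F → skip
[10] flags=0010 NE?T → r3=0x8f
[11] flags=0010 VS?F → skip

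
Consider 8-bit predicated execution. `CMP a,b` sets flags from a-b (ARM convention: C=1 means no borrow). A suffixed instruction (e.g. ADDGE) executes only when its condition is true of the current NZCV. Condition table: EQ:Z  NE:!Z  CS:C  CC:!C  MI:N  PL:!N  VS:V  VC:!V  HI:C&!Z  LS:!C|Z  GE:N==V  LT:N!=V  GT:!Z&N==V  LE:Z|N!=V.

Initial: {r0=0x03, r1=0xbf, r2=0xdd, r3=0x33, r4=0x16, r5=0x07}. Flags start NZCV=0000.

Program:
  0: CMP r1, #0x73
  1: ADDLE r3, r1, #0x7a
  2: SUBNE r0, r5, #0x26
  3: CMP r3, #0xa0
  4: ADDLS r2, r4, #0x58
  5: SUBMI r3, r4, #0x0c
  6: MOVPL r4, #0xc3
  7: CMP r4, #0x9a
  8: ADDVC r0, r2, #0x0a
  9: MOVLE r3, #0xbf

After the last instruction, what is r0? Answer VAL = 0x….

VAL = 0x78

0: ✓ CMP  NZCV=0011
1: ✓ ADDLE  r3←0x39
2: ✓ SUBNE  r0←0xe1
3: ✓ CMP  NZCV=1001
4: ✓ ADDLS  r2←0x6e
5: ✓ SUBMI  r3←0x0a
6: · MOVPL
7: ✓ CMP  NZCV=0000
8: ✓ ADDVC  r0←0x78
9: · MOVLE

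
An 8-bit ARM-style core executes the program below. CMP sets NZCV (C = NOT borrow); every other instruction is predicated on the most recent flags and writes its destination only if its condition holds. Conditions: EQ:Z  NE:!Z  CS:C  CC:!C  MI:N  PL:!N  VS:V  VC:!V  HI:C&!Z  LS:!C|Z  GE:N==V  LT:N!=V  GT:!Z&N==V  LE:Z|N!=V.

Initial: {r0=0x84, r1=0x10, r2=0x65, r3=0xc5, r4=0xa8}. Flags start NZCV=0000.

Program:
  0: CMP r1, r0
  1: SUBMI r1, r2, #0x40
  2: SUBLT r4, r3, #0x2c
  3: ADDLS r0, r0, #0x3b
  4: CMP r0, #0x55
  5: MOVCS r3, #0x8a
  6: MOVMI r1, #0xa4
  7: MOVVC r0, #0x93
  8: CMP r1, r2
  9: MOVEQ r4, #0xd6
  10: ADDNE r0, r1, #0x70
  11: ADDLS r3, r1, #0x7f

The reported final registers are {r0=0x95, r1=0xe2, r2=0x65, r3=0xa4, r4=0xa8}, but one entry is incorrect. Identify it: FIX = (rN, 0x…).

0: ✓ CMP  NZCV=1001
1: ✓ SUBMI  r1←0x25
2: · SUBLT
3: ✓ ADDLS  r0←0xbf
4: ✓ CMP  NZCV=0011
5: ✓ MOVCS  r3←0x8a
6: · MOVMI
7: · MOVVC
8: ✓ CMP  NZCV=1000
9: · MOVEQ
10: ✓ ADDNE  r0←0x95
11: ✓ ADDLS  r3←0xa4

FIX = (r1, 0x25)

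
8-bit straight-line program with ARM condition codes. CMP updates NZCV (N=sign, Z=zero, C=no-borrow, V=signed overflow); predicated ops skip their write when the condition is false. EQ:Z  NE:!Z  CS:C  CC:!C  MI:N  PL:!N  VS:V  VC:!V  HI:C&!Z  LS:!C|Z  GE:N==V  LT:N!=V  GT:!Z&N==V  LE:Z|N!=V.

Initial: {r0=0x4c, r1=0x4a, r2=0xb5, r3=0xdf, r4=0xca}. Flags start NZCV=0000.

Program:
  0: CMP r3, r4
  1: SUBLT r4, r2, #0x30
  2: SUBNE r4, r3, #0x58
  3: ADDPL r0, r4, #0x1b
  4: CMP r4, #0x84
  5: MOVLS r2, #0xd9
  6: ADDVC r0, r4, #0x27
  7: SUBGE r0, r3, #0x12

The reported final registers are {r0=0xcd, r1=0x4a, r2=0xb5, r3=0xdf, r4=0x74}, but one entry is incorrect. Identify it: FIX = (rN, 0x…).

FIX = (r4, 0x87)

0: ✓ CMP  NZCV=0010
1: · SUBLT
2: ✓ SUBNE  r4←0x87
3: ✓ ADDPL  r0←0xa2
4: ✓ CMP  NZCV=0010
5: · MOVLS
6: ✓ ADDVC  r0←0xae
7: ✓ SUBGE  r0←0xcd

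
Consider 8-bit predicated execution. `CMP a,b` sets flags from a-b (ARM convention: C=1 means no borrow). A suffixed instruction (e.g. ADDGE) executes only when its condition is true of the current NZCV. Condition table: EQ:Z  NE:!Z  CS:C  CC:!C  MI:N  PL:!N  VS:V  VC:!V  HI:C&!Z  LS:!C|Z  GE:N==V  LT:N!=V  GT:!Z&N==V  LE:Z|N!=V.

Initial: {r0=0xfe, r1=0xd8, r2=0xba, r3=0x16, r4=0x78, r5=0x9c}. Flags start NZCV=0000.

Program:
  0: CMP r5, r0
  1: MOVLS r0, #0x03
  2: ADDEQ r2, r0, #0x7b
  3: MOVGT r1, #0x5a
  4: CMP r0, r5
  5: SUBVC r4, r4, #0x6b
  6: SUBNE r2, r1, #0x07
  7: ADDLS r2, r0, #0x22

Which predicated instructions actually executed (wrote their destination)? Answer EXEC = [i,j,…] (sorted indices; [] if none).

EXEC = [1,5,6,7]

0: ✓ CMP  NZCV=1000
1: ✓ MOVLS  r0←0x03
2: · ADDEQ
3: · MOVGT
4: ✓ CMP  NZCV=0000
5: ✓ SUBVC  r4←0x0d
6: ✓ SUBNE  r2←0xd1
7: ✓ ADDLS  r2←0x25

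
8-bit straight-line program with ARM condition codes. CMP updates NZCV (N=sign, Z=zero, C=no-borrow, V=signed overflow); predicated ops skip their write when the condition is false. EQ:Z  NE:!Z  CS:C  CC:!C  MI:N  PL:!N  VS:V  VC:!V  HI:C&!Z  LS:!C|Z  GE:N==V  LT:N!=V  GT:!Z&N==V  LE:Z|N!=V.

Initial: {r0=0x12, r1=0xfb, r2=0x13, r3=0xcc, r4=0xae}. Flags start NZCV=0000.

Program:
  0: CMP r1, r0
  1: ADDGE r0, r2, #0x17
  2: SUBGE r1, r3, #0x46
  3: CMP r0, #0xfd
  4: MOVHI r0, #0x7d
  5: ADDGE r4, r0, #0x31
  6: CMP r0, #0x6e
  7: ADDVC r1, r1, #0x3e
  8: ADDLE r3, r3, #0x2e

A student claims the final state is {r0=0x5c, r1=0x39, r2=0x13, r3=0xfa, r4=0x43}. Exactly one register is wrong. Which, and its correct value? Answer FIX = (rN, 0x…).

0: ✓ CMP  NZCV=1010
1: · ADDGE
2: · SUBGE
3: ✓ CMP  NZCV=0000
4: · MOVHI
5: ✓ ADDGE  r4←0x43
6: ✓ CMP  NZCV=1000
7: ✓ ADDVC  r1←0x39
8: ✓ ADDLE  r3←0xfa

FIX = (r0, 0x12)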